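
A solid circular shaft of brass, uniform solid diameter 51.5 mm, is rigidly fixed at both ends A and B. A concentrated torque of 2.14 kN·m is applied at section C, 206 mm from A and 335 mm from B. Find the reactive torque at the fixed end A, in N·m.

1330 N·m

With uniform GJ and both ends fixed, compatibility θ_AC = θ_CB gives T_A·a = T_B·b, together with T_A + T_B = T₀.
T_A = T₀·b/(a+b) = 2140·335/541.0 = 1325 N·m; T_B = 814.9 N·m.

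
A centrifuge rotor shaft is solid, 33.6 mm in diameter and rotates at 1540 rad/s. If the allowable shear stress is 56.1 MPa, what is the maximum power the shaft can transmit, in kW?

J = πd⁴/32 = π(0.0336)⁴/32 = 1.251×10^-7 m⁴.
T_max = τ_allow·J/r = 5.61×10^7 × 1.251×10^-7 / 0.0168 = 417.8 N·m.
ω = 1540 rad/s, so P_max = T_max·ω = 6.435×10^5 W.

643 kW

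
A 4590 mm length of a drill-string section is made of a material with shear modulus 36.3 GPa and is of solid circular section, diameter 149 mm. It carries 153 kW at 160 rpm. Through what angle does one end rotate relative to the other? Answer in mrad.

23.9 mrad

ω = 2π·160/60 = 16.76 rad/s, so T = P/ω = 153×10³ / 16.76 = 9132 N·m.
J = πd⁴/32 = π(0.149)⁴/32 = 4.839×10^-5 m⁴.
θ = T·L/(G·J) = 9132 × 4.59 / (36.3×10⁹ × 4.839×10^-5) = 0.02386 rad.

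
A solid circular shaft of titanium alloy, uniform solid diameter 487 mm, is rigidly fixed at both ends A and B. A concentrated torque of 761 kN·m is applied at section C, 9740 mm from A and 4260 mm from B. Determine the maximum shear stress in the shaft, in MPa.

23.3 MPa

With uniform GJ and both ends fixed, compatibility θ_AC = θ_CB gives T_A·a = T_B·b, together with T_A + T_B = T₀.
T_A = T₀·b/(a+b) = 761000·4260/14000 = 231600 N·m; T_B = 529400 N·m.
τ in each portion: τ_AC = 1.02×10^7 Pa, τ_CB = 2.33×10^7 Pa; maximum is in CB.
τ_max = T_CB·r/J = 529400·0.243/5.52×10^-3 = 2.335×10^7 Pa.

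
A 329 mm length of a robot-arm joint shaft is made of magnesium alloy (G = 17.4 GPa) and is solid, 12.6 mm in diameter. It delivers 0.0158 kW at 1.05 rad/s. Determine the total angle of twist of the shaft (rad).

ω = 1.05 rad/s, so T = P/ω = 0.0158×10³ / 1.050 = 15.05 N·m.
J = πd⁴/32 = π(0.0126)⁴/32 = 2.474×10^-9 m⁴.
θ = T·L/(G·J) = 15.05 × 0.329 / (17.4×10⁹ × 2.474×10^-9) = 0.1150 rad.

0.115 rad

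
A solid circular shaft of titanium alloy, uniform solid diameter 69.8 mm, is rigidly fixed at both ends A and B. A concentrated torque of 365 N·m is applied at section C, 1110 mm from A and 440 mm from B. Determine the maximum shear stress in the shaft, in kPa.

With uniform GJ and both ends fixed, compatibility θ_AC = θ_CB gives T_A·a = T_B·b, together with T_A + T_B = T₀.
T_A = T₀·b/(a+b) = 365.0·440/1550 = 103.6 N·m; T_B = 261.4 N·m.
τ in each portion: τ_AC = 1.55×10^6 Pa, τ_CB = 3.91×10^6 Pa; maximum is in CB.
τ_max = T_CB·r/J = 261.4·0.0349/2.33×10^-6 = 3.915×10^6 Pa.

3910 kPa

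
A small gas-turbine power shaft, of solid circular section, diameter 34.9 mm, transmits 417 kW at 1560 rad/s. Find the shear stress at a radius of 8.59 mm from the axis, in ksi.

ω = 1560 rad/s, so T = P/ω = 417×10³ / 1560 = 267.3 N·m.
J = πd⁴/32 = π(0.0349)⁴/32 = 1.456×10^-7 m⁴.
Shear stress varies linearly with radius: τ = T·r/J = 267.3 × 0.00859 / 1.456×10^-7 = 1.577×10^7 Pa.

2.29 ksi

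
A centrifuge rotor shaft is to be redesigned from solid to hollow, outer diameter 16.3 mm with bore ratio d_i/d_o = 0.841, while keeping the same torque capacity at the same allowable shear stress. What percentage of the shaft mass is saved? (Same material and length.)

53.5 %

Equal τ_max and T ⇒ the solid shaft needs d_s³ = d_o³(1−k⁴), so d_s = 16.3·(1−0.841⁴)^(1/3) = 12.94 mm.
Area ratio A_h/A_s = d_o²(1−k²)/d_s² = (1−k²)/(1−k⁴)^(2/3) = 0.4648.
Mass saving = 1 − 0.4648 = 53.5 %.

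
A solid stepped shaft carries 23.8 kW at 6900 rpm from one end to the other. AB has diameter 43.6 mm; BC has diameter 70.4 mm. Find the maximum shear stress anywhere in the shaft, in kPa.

2020 kPa

ω = 2π·6900/60 = 722.6 rad/s, so T = P/ω = 23.8×10³ / 722.6 = 32.94 N·m.
Under the same torque, τ_max = 16T/(πd³) is largest where d is smallest — segment AB (d = 43.6 mm).
τ_max = 16·32.94/(π·(0.0436)³) = 2.024×10^6 Pa.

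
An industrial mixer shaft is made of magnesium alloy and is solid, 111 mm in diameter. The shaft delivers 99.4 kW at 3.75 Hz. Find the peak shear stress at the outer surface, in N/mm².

ω = 2π·3.75 = 23.56 rad/s, so T = P/ω = 99.4×10³ / 23.56 = 4219 N·m.
J = πd⁴/32 = π(0.111)⁴/32 = 1.490×10^-5 m⁴.
τ_max = T·r/J = 4219 × 0.0555 / 1.490×10^-5 = 1.571×10^7 Pa.

15.7 N/mm²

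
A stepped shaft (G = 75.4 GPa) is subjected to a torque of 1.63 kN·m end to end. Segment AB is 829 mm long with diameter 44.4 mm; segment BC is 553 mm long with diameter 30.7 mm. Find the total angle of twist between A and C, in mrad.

184 mrad

J_AB = π(0.0444)⁴/32 = 3.82×10^-7 m⁴; J_BC = π(0.0307)⁴/32 = 8.72×10^-8 m⁴.
θ = (T/G)·Σ L_i/J_i = (1630/75.4×10⁹)·(0.829/3.82×10^-7 + 0.553/8.72×10^-8) = 0.1841 rad.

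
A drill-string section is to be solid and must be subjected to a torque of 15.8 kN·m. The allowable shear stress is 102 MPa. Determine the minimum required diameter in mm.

For a solid shaft τ_max = 16T/(πd³), so d = (16T/(π τ_allow))^(1/3) = (16·15800/(π·1.02×10^8))^(1/3) = 0.09240 m.

92.4 mm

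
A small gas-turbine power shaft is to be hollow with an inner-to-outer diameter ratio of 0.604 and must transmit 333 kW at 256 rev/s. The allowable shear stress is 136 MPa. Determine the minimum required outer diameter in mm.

ω = 2π·256 = 1608 rad/s, so T = P/ω = 333×10³ / 1608 = 207.0 N·m.
For a hollow shaft with d_i/d_o = 0.604: τ_max = 16T/(π d_o³ (1−k⁴)), so d_o = [16T/(π τ_allow (1−k⁴))]^(1/3) = [16·207.0/(π·1.36×10^8·0.8669)]^(1/3) = 0.02076 m.

20.8 mm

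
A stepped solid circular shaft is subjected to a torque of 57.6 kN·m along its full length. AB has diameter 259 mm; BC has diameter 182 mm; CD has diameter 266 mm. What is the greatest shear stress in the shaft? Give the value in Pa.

Under the same torque, τ_max = 16T/(πd³) is largest where d is smallest — segment BC (d = 182 mm).
τ_max = 16·57600/(π·(0.182)³) = 4.866×10^7 Pa.

4.87e7 Pa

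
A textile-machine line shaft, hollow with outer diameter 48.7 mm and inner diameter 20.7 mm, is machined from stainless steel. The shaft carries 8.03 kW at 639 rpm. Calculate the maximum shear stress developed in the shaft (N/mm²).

5.47 N/mm²

ω = 2π·639/60 = 66.92 rad/s, so T = P/ω = 8.03×10³ / 66.92 = 120.0 N·m.
J = π(d_o⁴ − d_i⁴)/32 = π(0.0487⁴ − 0.0207⁴)/32 = 5.342×10^-7 m⁴.
τ_max = T·r/J = 120.0 × 0.0244 / 5.342×10^-7 = 5.470×10^6 Pa.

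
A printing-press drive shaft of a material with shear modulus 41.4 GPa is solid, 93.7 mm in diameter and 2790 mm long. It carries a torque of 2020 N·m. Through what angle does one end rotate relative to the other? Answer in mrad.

J = πd⁴/32 = π(0.0937)⁴/32 = 7.568×10^-6 m⁴.
θ = T·L/(G·J) = 2020 × 2.79 / (41.4×10⁹ × 7.568×10^-6) = 0.01799 rad.

18.0 mrad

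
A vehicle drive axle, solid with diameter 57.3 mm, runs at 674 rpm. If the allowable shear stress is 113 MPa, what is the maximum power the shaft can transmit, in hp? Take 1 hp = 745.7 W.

395 hp

J = πd⁴/32 = π(0.0573)⁴/32 = 1.058×10^-6 m⁴.
T_max = τ_allow·J/r = 1.13×10^8 × 1.058×10^-6 / 0.0286 = 4174 N·m.
ω = 2π·674/60 = 70.58 rad/s, so P_max = T_max·ω = 2.946×10^5 W.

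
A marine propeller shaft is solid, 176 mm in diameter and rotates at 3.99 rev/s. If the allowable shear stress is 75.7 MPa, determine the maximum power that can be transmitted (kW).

2030 kW

J = πd⁴/32 = π(0.176)⁴/32 = 9.420×10^-5 m⁴.
T_max = τ_allow·J/r = 7.57×10^7 × 9.420×10^-5 / 0.0880 = 81030 N·m.
ω = 2π·3.99 = 25.07 rad/s, so P_max = T_max·ω = 2.031×10^6 W.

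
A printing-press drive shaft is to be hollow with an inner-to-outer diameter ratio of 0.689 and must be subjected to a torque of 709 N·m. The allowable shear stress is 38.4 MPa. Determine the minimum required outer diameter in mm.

49.5 mm

For a hollow shaft with d_i/d_o = 0.689: τ_max = 16T/(π d_o³ (1−k⁴)), so d_o = [16T/(π τ_allow (1−k⁴))]^(1/3) = [16·709.0/(π·3.84×10^7·0.7746)]^(1/3) = 0.04951 m.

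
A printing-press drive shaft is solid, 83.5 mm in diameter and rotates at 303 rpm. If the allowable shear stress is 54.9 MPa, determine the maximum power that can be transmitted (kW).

199 kW

J = πd⁴/32 = π(0.0835)⁴/32 = 4.772×10^-6 m⁴.
T_max = τ_allow·J/r = 5.49×10^7 × 4.772×10^-6 / 0.0418 = 6276 N·m.
ω = 2π·303/60 = 31.73 rad/s, so P_max = T_max·ω = 1.991×10^5 W.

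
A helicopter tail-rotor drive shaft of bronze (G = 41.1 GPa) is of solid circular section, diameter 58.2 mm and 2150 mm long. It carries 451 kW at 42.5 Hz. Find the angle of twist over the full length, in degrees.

ω = 2π·42.5 = 267.0 rad/s, so T = P/ω = 451×10³ / 267.0 = 1689 N·m.
J = πd⁴/32 = π(0.0582)⁴/32 = 1.126×10^-6 m⁴.
θ = T·L/(G·J) = 1689 × 2.15 / (41.1×10⁹ × 1.126×10^-6) = 0.07844 rad.

4.49°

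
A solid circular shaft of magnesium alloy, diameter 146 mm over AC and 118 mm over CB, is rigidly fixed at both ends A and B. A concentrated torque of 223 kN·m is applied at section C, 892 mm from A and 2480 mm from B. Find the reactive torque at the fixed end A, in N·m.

Compatibility: T_A·a/J_AC = T_B·b/J_CB with T_A + T_B = T₀.
J_AC = 4.46×10^-5 m⁴, J_CB = 1.90×10^-5 m⁴, so T_A = T₀·(J_AC/a)/((J_AC/a)+(J_CB/b)) = 193300 N·m, T_B = 29670 N·m.

193000 N·m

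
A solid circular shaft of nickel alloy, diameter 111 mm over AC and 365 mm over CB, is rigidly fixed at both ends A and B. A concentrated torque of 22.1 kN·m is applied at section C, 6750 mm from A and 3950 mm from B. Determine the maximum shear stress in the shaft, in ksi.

0.334 ksi

Compatibility: T_A·a/J_AC = T_B·b/J_CB with T_A + T_B = T₀.
J_AC = 1.49×10^-5 m⁴, J_CB = 1.74×10^-3 m⁴, so T_A = T₀·(J_AC/a)/((J_AC/a)+(J_CB/b)) = 110.1 N·m, T_B = 21990 N·m.
τ in each portion: τ_AC = 4.10×10^5 Pa, τ_CB = 2.30×10^6 Pa; maximum is in CB.
τ_max = T_CB·r/J = 21990·0.182/1.74×10^-3 = 2.303×10^6 Pa.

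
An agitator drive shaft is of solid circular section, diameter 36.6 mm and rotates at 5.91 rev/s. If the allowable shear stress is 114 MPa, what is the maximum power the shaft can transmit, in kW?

J = πd⁴/32 = π(0.0366)⁴/32 = 1.762×10^-7 m⁴.
T_max = τ_allow·J/r = 1.14×10^8 × 1.762×10^-7 / 0.0183 = 1097 N·m.
ω = 2π·5.91 = 37.13 rad/s, so P_max = T_max·ω = 4.075×10^4 W.

40.8 kW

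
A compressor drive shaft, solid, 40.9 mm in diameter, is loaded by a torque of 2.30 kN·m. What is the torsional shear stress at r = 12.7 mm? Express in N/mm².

J = πd⁴/32 = π(0.0409)⁴/32 = 2.747×10^-7 m⁴.
Shear stress varies linearly with radius: τ = T·r/J = 2300 × 0.0127 / 2.747×10^-7 = 1.063×10^8 Pa.

106 N/mm²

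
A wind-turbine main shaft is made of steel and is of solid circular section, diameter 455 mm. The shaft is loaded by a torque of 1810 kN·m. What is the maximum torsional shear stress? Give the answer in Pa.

J = πd⁴/32 = π(0.455)⁴/32 = 4.208×10^-3 m⁴.
τ_max = T·r/J = 1.810e6 × 0.228 / 4.208×10^-3 = 9.786×10^7 Pa.

9.79e7 Pa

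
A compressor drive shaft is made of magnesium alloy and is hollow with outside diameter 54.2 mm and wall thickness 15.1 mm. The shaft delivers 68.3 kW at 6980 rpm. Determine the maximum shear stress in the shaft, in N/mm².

ω = 2π·6980/60 = 730.9 rad/s, so T = P/ω = 68.3×10³ / 730.9 = 93.44 N·m.
J = π(d_o⁴ − d_i⁴)/32 = π(0.0542⁴ − 0.0240⁴)/32 = 8.146×10^-7 m⁴.
τ_max = T·r/J = 93.44 × 0.0271 / 8.146×10^-7 = 3.108×10^6 Pa.

3.11 N/mm²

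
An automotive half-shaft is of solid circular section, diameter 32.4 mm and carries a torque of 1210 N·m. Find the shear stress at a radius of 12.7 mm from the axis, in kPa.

J = πd⁴/32 = π(0.0324)⁴/32 = 1.082×10^-7 m⁴.
Shear stress varies linearly with radius: τ = T·r/J = 1210 × 0.0127 / 1.082×10^-7 = 1.420×10^8 Pa.

142000 kPa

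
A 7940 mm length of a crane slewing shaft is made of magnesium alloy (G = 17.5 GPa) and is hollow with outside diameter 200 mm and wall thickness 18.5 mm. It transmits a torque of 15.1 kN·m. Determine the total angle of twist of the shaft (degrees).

4.47°

J = π(d_o⁴ − d_i⁴)/32 = π(0.200⁴ − 0.163⁴)/32 = 8.778×10^-5 m⁴.
θ = T·L/(G·J) = 15100 × 7.94 / (17.5×10⁹ × 8.778×10^-5) = 0.07805 rad.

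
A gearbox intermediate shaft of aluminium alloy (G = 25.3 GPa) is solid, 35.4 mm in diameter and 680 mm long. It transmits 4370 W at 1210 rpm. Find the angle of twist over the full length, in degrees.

ω = 2π·1210/60 = 126.7 rad/s, so T = P/ω = 4370 / 126.7 = 34.49 N·m.
J = πd⁴/32 = π(0.0354)⁴/32 = 1.542×10^-7 m⁴.
θ = T·L/(G·J) = 34.49 × 0.680 / (25.3×10⁹ × 1.542×10^-7) = 6.012×10^-3 rad.

0.344°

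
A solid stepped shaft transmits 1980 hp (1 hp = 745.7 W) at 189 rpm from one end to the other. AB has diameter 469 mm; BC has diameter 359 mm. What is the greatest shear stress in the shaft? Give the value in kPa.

ω = 2π·189/60 = 19.79 rad/s, so T = P/ω = 1980×745.7 / 19.79 = 74600 N·m.
Under the same torque, τ_max = 16T/(πd³) is largest where d is smallest — segment BC (d = 359 mm).
τ_max = 16·74600/(π·(0.359)³) = 8.212×10^6 Pa.

8210 kPa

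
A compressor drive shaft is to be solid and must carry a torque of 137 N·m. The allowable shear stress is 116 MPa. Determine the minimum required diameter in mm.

For a solid shaft τ_max = 16T/(πd³), so d = (16T/(π τ_allow))^(1/3) = (16·137.0/(π·1.16×10^8))^(1/3) = 0.01819 m.

18.2 mm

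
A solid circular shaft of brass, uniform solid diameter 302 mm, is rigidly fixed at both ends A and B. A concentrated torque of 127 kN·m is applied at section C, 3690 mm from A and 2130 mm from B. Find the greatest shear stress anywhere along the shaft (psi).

With uniform GJ and both ends fixed, compatibility θ_AC = θ_CB gives T_A·a = T_B·b, together with T_A + T_B = T₀.
T_A = T₀·b/(a+b) = 127000·2130/5820 = 46480 N·m; T_B = 80520 N·m.
τ in each portion: τ_AC = 8.59×10^6 Pa, τ_CB = 1.49×10^7 Pa; maximum is in CB.
τ_max = T_CB·r/J = 80520·0.151/8.17×10^-4 = 1.489×10^7 Pa.

2160 psi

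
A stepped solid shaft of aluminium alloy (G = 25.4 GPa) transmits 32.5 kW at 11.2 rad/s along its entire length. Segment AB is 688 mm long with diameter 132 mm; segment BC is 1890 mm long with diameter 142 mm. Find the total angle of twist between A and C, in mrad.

8.05 mrad

ω = 11.2 rad/s, so T = P/ω = 32.5×10³ / 11.20 = 2902 N·m.
J_AB = π(0.132)⁴/32 = 2.98×10^-5 m⁴; J_BC = π(0.142)⁴/32 = 3.99×10^-5 m⁴.
θ = (T/G)·Σ L_i/J_i = (2902/25.4×10⁹)·(0.688/2.98×10^-5 + 1.89/3.99×10^-5) = 8.046×10^-3 rad.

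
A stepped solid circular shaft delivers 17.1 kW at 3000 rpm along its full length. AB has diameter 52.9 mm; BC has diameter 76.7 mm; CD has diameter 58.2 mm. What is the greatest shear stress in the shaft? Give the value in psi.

272 psi

ω = 2π·3000/60 = 314.2 rad/s, so T = P/ω = 17.1×10³ / 314.2 = 54.43 N·m.
Under the same torque, τ_max = 16T/(πd³) is largest where d is smallest — segment AB (d = 52.9 mm).
τ_max = 16·54.43/(π·(0.0529)³) = 1.873×10^6 Pa.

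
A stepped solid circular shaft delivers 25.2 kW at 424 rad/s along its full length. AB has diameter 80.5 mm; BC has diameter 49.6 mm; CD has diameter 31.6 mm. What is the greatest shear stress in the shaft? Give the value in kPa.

9590 kPa

ω = 424 rad/s, so T = P/ω = 25.2×10³ / 424.0 = 59.43 N·m.
Under the same torque, τ_max = 16T/(πd³) is largest where d is smallest — segment CD (d = 31.6 mm).
τ_max = 16·59.43/(π·(0.0316)³) = 9.593×10^6 Pa.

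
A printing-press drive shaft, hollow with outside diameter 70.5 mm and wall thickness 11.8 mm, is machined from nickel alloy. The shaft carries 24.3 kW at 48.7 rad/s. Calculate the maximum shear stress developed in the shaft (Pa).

ω = 48.7 rad/s, so T = P/ω = 24.3×10³ / 48.70 = 499.0 N·m.
J = π(d_o⁴ − d_i⁴)/32 = π(0.0705⁴ − 0.0469⁴)/32 = 1.950×10^-6 m⁴.
τ_max = T·r/J = 499.0 × 0.0352 / 1.950×10^-6 = 9.019×10^6 Pa.

9.02e6 Pa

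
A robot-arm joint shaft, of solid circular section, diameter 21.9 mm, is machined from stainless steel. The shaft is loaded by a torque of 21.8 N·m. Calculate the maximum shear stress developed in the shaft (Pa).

1.06e7 Pa

J = πd⁴/32 = π(0.0219)⁴/32 = 2.258×10^-8 m⁴.
τ_max = T·r/J = 21.80 × 0.0109 / 2.258×10^-8 = 1.057×10^7 Pa.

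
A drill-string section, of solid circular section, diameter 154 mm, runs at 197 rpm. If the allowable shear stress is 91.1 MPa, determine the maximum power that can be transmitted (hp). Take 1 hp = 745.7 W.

J = πd⁴/32 = π(0.154)⁴/32 = 5.522×10^-5 m⁴.
T_max = τ_allow·J/r = 9.11×10^7 × 5.522×10^-5 / 0.0770 = 65330 N·m.
ω = 2π·197/60 = 20.63 rad/s, so P_max = T_max·ω = 1.348×10^6 W.

1810 hp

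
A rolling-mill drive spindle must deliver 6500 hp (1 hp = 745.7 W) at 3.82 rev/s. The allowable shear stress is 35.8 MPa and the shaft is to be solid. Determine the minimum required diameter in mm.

ω = 2π·3.82 = 24.00 rad/s, so T = P/ω = 6500×745.7 / 24.00 = 201900 N·m.
For a solid shaft τ_max = 16T/(πd³), so d = (16T/(π τ_allow))^(1/3) = (16·201900/(π·3.58×10^7))^(1/3) = 0.3063 m.

306 mm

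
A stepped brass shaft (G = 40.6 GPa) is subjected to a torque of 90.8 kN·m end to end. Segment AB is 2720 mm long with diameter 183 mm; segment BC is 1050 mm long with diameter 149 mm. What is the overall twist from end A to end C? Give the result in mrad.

J_AB = π(0.183)⁴/32 = 1.10×10^-4 m⁴; J_BC = π(0.149)⁴/32 = 4.84×10^-5 m⁴.
θ = (T/G)·Σ L_i/J_i = (90800/40.6×10⁹)·(2.72/1.10×10^-4 + 1.05/4.84×10^-5) = 0.1038 rad.

104 mrad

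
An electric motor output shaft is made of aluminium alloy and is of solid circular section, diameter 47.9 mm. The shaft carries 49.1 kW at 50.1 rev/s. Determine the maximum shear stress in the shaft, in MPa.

7.23 MPa

ω = 2π·50.1 = 314.8 rad/s, so T = P/ω = 49.1×10³ / 314.8 = 156.0 N·m.
J = πd⁴/32 = π(0.0479)⁴/32 = 5.168×10^-7 m⁴.
τ_max = T·r/J = 156.0 × 0.0239 / 5.168×10^-7 = 7.228×10^6 Pa.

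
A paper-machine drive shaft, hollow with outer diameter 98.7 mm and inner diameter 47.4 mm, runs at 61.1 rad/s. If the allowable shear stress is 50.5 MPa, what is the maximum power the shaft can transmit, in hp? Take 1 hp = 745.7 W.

740 hp

J = π(d_o⁴ − d_i⁴)/32 = π(0.0987⁴ − 0.0474⁴)/32 = 8.821×10^-6 m⁴.
T_max = τ_allow·J/r = 5.05×10^7 × 8.821×10^-6 / 0.0493 = 9027 N·m.
ω = 61.1 rad/s, so P_max = T_max·ω = 5.515×10^5 W.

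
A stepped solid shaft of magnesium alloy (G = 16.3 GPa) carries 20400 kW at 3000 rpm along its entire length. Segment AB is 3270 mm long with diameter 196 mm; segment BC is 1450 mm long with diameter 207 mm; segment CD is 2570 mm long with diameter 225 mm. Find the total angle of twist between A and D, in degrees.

ω = 2π·3000/60 = 314.2 rad/s, so T = P/ω = 20400×10³ / 314.2 = 64940 N·m.
J_AB = π(0.196)⁴/32 = 1.45×10^-4 m⁴; J_BC = π(0.207)⁴/32 = 1.80×10^-4 m⁴; J_CD = π(0.225)⁴/32 = 2.52×10^-4 m⁴.
θ = (T/G)·Σ L_i/J_i = (64940/16.3×10⁹)·(3.27/1.45×10^-4 + 1.45/1.80×10^-4 + 2.57/2.52×10^-4) = 0.1626 rad.

9.32°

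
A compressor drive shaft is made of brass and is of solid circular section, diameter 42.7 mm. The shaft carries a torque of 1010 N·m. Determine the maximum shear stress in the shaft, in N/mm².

J = πd⁴/32 = π(0.0427)⁴/32 = 3.264×10^-7 m⁴.
τ_max = T·r/J = 1010 × 0.0214 / 3.264×10^-7 = 6.607×10^7 Pa.

66.1 N/mm²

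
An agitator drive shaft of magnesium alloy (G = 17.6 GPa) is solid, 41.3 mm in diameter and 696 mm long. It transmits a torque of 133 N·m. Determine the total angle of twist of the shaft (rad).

J = πd⁴/32 = π(0.0413)⁴/32 = 2.856×10^-7 m⁴.
θ = T·L/(G·J) = 133.0 × 0.696 / (17.6×10⁹ × 2.856×10^-7) = 0.01841 rad.

0.0184 rad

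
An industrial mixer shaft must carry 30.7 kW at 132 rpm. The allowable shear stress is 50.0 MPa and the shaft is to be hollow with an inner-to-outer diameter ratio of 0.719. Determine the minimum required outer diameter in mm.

ω = 2π·132/60 = 13.82 rad/s, so T = P/ω = 30.7×10³ / 13.82 = 2221 N·m.
For a hollow shaft with d_i/d_o = 0.719: τ_max = 16T/(π d_o³ (1−k⁴)), so d_o = [16T/(π τ_allow (1−k⁴))]^(1/3) = [16·2221/(π·5.00×10^7·0.7328)]^(1/3) = 0.06759 m.

67.6 mm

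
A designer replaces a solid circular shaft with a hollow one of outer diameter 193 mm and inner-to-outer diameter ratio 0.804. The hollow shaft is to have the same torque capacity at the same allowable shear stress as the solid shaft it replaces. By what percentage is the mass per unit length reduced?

Equal τ_max and T ⇒ the solid shaft needs d_s³ = d_o³(1−k⁴), so d_s = 193·(1−0.804⁴)^(1/3) = 161.2 mm.
Area ratio A_h/A_s = d_o²(1−k²)/d_s² = (1−k²)/(1−k⁴)^(2/3) = 0.5072.
Mass saving = 1 − 0.5072 = 49.3 %.

49.3 %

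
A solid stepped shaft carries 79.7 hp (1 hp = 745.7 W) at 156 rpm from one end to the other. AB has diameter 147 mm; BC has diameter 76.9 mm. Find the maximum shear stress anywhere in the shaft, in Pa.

ω = 2π·156/60 = 16.34 rad/s, so T = P/ω = 79.7×745.7 / 16.34 = 3638 N·m.
Under the same torque, τ_max = 16T/(πd³) is largest where d is smallest — segment BC (d = 76.9 mm).
τ_max = 16·3638/(π·(0.0769)³) = 4.074×10^7 Pa.

4.07e7 Pa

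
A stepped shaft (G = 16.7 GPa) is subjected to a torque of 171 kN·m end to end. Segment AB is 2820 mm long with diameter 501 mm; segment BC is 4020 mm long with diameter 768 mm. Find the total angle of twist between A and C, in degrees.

J_AB = π(0.501)⁴/32 = 6.19×10^-3 m⁴; J_BC = π(0.768)⁴/32 = 0.0342 m⁴.
θ = (T/G)·Σ L_i/J_i = (171000/16.7×10⁹)·(2.82/6.19×10^-3 + 4.02/0.0342) = 5.874×10^-3 rad.

0.337°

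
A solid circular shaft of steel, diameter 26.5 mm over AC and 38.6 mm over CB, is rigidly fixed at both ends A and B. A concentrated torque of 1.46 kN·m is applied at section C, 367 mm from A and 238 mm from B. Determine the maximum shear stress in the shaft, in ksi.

16.4 ksi

Compatibility: T_A·a/J_AC = T_B·b/J_CB with T_A + T_B = T₀.
J_AC = 4.84×10^-8 m⁴, J_CB = 2.18×10^-7 m⁴, so T_A = T₀·(J_AC/a)/((J_AC/a)+(J_CB/b)) = 183.8 N·m, T_B = 1276 N·m.
τ in each portion: τ_AC = 5.03×10^7 Pa, τ_CB = 1.13×10^8 Pa; maximum is in CB.
τ_max = T_CB·r/J = 1276·0.0193/2.18×10^-7 = 1.130×10^8 Pa.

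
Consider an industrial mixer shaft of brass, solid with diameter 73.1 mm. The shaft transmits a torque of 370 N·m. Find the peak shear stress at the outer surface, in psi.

J = πd⁴/32 = π(0.0731)⁴/32 = 2.803×10^-6 m⁴.
τ_max = T·r/J = 370.0 × 0.0365 / 2.803×10^-6 = 4.824×10^6 Pa.

700 psi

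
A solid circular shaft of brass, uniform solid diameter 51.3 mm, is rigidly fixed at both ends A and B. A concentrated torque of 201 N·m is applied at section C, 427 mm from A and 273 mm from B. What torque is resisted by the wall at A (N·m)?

78.4 N·m

With uniform GJ and both ends fixed, compatibility θ_AC = θ_CB gives T_A·a = T_B·b, together with T_A + T_B = T₀.
T_A = T₀·b/(a+b) = 201.0·273/700.0 = 78.39 N·m; T_B = 122.6 N·m.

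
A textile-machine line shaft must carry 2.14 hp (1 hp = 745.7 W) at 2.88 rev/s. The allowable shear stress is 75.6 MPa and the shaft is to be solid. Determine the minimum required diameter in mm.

ω = 2π·2.88 = 18.10 rad/s, so T = P/ω = 2.14×745.7 / 18.10 = 88.19 N·m.
For a solid shaft τ_max = 16T/(πd³), so d = (16T/(π τ_allow))^(1/3) = (16·88.19/(π·7.56×10^7))^(1/3) = 0.01811 m.

18.1 mm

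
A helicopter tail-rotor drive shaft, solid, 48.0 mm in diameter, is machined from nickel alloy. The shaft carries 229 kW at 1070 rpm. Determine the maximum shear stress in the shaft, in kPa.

94100 kPa

ω = 2π·1070/60 = 112.1 rad/s, so T = P/ω = 229×10³ / 112.1 = 2044 N·m.
J = πd⁴/32 = π(0.0480)⁴/32 = 5.212×10^-7 m⁴.
τ_max = T·r/J = 2044 × 0.0240 / 5.212×10^-7 = 9.412×10^7 Pa.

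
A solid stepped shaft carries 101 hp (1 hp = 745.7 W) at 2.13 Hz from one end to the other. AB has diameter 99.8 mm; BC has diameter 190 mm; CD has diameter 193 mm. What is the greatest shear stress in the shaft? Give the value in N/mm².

ω = 2π·2.13 = 13.38 rad/s, so T = P/ω = 101×745.7 / 13.38 = 5628 N·m.
Under the same torque, τ_max = 16T/(πd³) is largest where d is smallest — segment AB (d = 99.8 mm).
τ_max = 16·5628/(π·(0.0998)³) = 2.883×10^7 Pa.

28.8 N/mm²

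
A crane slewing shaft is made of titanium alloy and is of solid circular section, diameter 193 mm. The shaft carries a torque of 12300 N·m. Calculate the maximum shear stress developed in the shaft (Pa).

J = πd⁴/32 = π(0.193)⁴/32 = 1.362×10^-4 m⁴.
τ_max = T·r/J = 12300 × 0.0965 / 1.362×10^-4 = 8.714×10^6 Pa.

8.71e6 Pa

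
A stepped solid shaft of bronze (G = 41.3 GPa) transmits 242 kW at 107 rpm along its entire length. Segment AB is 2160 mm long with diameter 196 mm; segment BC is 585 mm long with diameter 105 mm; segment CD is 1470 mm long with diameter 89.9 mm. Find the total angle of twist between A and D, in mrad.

ω = 2π·107/60 = 11.21 rad/s, so T = P/ω = 242×10³ / 11.21 = 21600 N·m.
J_AB = π(0.196)⁴/32 = 1.45×10^-4 m⁴; J_BC = π(0.105)⁴/32 = 1.19×10^-5 m⁴; J_CD = π(0.0899)⁴/32 = 6.41×10^-6 m⁴.
θ = (T/G)·Σ L_i/J_i = (21600/41.3×10⁹)·(2.16/1.45×10^-4 + 0.585/1.19×10^-5 + 1.47/6.41×10^-6) = 0.1533 rad.

153 mrad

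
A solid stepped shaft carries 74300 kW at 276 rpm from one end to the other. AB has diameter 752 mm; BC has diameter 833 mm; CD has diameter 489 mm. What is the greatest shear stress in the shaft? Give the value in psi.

ω = 2π·276/60 = 28.90 rad/s, so T = P/ω = 74300×10³ / 28.90 = 2.571e6 N·m.
Under the same torque, τ_max = 16T/(πd³) is largest where d is smallest — segment CD (d = 489 mm).
τ_max = 16·2.571e6/(π·(0.489)³) = 1.120×10^8 Pa.

16200 psi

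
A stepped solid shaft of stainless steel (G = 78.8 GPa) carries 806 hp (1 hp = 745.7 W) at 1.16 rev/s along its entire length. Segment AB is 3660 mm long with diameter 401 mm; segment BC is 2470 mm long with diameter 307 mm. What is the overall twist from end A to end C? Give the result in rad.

ω = 2π·1.16 = 7.288 rad/s, so T = P/ω = 806×745.7 / 7.288 = 82460 N·m.
J_AB = π(0.401)⁴/32 = 2.54×10^-3 m⁴; J_BC = π(0.307)⁴/32 = 8.72×10^-4 m⁴.
θ = (T/G)·Σ L_i/J_i = (82460/78.8×10⁹)·(3.66/2.54×10^-3 + 2.47/8.72×10^-4) = 4.473×10^-3 rad.

0.00447 rad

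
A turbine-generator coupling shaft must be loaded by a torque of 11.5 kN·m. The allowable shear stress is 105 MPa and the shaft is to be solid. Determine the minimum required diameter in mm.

For a solid shaft τ_max = 16T/(πd³), so d = (16T/(π τ_allow))^(1/3) = (16·11500/(π·1.05×10^8))^(1/3) = 0.08232 m.

82.3 mm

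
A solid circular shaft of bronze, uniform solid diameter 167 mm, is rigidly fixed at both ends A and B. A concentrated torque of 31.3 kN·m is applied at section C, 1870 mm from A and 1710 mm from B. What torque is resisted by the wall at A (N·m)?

15000 N·m

With uniform GJ and both ends fixed, compatibility θ_AC = θ_CB gives T_A·a = T_B·b, together with T_A + T_B = T₀.
T_A = T₀·b/(a+b) = 31300·1710/3580 = 14950 N·m; T_B = 16350 N·m.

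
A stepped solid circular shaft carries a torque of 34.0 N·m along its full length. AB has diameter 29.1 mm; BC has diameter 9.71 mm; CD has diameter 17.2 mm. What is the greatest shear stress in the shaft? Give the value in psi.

Under the same torque, τ_max = 16T/(πd³) is largest where d is smallest — segment BC (d = 9.71 mm).
τ_max = 16·34.00/(π·(0.00971)³) = 1.891×10^8 Pa.

27400 psi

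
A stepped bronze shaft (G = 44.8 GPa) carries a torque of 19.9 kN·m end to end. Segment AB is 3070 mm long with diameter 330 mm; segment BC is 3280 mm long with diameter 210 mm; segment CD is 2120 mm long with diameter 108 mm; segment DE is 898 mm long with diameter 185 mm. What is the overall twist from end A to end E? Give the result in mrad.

82.8 mrad

J_AB = π(0.330)⁴/32 = 1.16×10^-3 m⁴; J_BC = π(0.210)⁴/32 = 1.91×10^-4 m⁴; J_CD = π(0.108)⁴/32 = 1.34×10^-5 m⁴; J_DE = π(0.185)⁴/32 = 1.15×10^-4 m⁴.
θ = (T/G)·Σ L_i/J_i = (19900/44.8×10⁹)·(3.07/1.16×10^-3 + 3.28/1.91×10^-4 + 2.12/1.34×10^-5 + 0.898/1.15×10^-4) = 0.08278 rad.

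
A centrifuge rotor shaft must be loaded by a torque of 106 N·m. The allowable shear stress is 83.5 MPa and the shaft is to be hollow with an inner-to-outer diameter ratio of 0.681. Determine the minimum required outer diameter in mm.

20.2 mm

For a hollow shaft with d_i/d_o = 0.681: τ_max = 16T/(π d_o³ (1−k⁴)), so d_o = [16T/(π τ_allow (1−k⁴))]^(1/3) = [16·106.0/(π·8.35×10^7·0.7849)]^(1/3) = 0.02020 m.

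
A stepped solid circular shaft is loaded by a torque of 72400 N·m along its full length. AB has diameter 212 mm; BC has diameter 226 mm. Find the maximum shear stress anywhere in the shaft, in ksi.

5.61 ksi

Under the same torque, τ_max = 16T/(πd³) is largest where d is smallest — segment AB (d = 212 mm).
τ_max = 16·72400/(π·(0.212)³) = 3.870×10^7 Pa.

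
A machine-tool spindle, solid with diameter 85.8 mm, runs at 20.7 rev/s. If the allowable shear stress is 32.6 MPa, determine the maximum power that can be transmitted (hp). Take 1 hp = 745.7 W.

705 hp

J = πd⁴/32 = π(0.0858)⁴/32 = 5.320×10^-6 m⁴.
T_max = τ_allow·J/r = 3.26×10^7 × 5.320×10^-6 / 0.0429 = 4043 N·m.
ω = 2π·20.7 = 130.1 rad/s, so P_max = T_max·ω = 5.258×10^5 W.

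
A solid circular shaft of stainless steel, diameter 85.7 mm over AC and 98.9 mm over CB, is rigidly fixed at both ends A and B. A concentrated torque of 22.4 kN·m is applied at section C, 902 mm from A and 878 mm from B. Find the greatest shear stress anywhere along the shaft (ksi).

11.0 ksi

Compatibility: T_A·a/J_AC = T_B·b/J_CB with T_A + T_B = T₀.
J_AC = 5.30×10^-6 m⁴, J_CB = 9.39×10^-6 m⁴, so T_A = T₀·(J_AC/a)/((J_AC/a)+(J_CB/b)) = 7937 N·m, T_B = 14460 N·m.
τ in each portion: τ_AC = 6.42×10^7 Pa, τ_CB = 7.61×10^7 Pa; maximum is in CB.
τ_max = T_CB·r/J = 14460·0.0495/9.39×10^-6 = 7.614×10^7 Pa.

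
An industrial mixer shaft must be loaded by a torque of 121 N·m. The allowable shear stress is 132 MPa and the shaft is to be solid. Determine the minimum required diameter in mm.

For a solid shaft τ_max = 16T/(πd³), so d = (16T/(π τ_allow))^(1/3) = (16·121.0/(π·1.32×10^8))^(1/3) = 0.01671 m.

16.7 mm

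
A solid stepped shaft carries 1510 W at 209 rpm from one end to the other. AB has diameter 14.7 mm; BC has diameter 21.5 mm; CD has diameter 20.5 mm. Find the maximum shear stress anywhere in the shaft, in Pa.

1.11e8 Pa

ω = 2π·209/60 = 21.89 rad/s, so T = P/ω = 1510 / 21.89 = 68.99 N·m.
Under the same torque, τ_max = 16T/(πd³) is largest where d is smallest — segment AB (d = 14.7 mm).
τ_max = 16·68.99/(π·(0.0147)³) = 1.106×10^8 Pa.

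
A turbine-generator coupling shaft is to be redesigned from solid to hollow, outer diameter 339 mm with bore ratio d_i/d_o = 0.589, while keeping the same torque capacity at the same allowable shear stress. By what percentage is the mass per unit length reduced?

Equal τ_max and T ⇒ the solid shaft needs d_s³ = d_o³(1−k⁴), so d_s = 339·(1−0.589⁴)^(1/3) = 324.8 mm.
Area ratio A_h/A_s = d_o²(1−k²)/d_s² = (1−k²)/(1−k⁴)^(2/3) = 0.7114.
Mass saving = 1 − 0.7114 = 28.9 %.

28.9 %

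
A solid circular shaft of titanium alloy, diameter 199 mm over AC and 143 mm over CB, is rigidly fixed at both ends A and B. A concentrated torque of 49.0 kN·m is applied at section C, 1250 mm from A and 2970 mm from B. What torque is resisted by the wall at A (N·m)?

44100 N·m

Compatibility: T_A·a/J_AC = T_B·b/J_CB with T_A + T_B = T₀.
J_AC = 1.54×10^-4 m⁴, J_CB = 4.11×10^-5 m⁴, so T_A = T₀·(J_AC/a)/((J_AC/a)+(J_CB/b)) = 44060 N·m, T_B = 4944 N·m.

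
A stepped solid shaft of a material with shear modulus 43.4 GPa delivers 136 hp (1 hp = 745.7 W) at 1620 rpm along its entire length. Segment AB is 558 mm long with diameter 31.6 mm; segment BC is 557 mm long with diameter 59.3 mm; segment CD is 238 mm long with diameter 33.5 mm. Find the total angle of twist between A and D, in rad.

ω = 2π·1620/60 = 169.6 rad/s, so T = P/ω = 136×745.7 / 169.6 = 597.8 N·m.
J_AB = π(0.0316)⁴/32 = 9.79×10^-8 m⁴; J_BC = π(0.0593)⁴/32 = 1.21×10^-6 m⁴; J_CD = π(0.0335)⁴/32 = 1.24×10^-7 m⁴.
θ = (T/G)·Σ L_i/J_i = (597.8/43.4×10⁹)·(0.558/9.79×10^-8 + 0.557/1.21×10^-6 + 0.238/1.24×10^-7) = 0.1113 rad.

0.111 rad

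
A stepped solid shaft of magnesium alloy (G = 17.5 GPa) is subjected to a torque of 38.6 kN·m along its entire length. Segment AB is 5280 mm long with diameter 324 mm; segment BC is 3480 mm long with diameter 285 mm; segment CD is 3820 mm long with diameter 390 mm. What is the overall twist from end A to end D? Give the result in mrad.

26.3 mrad

J_AB = π(0.324)⁴/32 = 1.08×10^-3 m⁴; J_BC = π(0.285)⁴/32 = 6.48×10^-4 m⁴; J_CD = π(0.390)⁴/32 = 2.27×10^-3 m⁴.
θ = (T/G)·Σ L_i/J_i = (38600/17.5×10⁹)·(5.28/1.08×10^-3 + 3.48/6.48×10^-4 + 3.82/2.27×10^-3) = 0.02633 rad.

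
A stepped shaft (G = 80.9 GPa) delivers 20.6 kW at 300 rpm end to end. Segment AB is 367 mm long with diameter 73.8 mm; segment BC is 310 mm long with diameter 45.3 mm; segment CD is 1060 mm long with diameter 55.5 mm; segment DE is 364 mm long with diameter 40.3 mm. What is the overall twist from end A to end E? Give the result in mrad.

27.7 mrad

ω = 2π·300/60 = 31.42 rad/s, so T = P/ω = 20.6×10³ / 31.42 = 655.7 N·m.
J_AB = π(0.0738)⁴/32 = 2.91×10^-6 m⁴; J_BC = π(0.0453)⁴/32 = 4.13×10^-7 m⁴; J_CD = π(0.0555)⁴/32 = 9.31×10^-7 m⁴; J_DE = π(0.0403)⁴/32 = 2.59×10^-7 m⁴.
θ = (T/G)·Σ L_i/J_i = (655.7/80.9×10⁹)·(0.367/2.91×10^-6 + 0.310/4.13×10^-7 + 1.06/9.31×10^-7 + 0.364/2.59×10^-7) = 0.02772 rad.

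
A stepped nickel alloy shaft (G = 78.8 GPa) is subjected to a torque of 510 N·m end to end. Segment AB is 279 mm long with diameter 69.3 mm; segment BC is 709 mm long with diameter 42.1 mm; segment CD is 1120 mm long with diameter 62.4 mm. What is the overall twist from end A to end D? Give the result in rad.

J_AB = π(0.0693)⁴/32 = 2.26×10^-6 m⁴; J_BC = π(0.0421)⁴/32 = 3.08×10^-7 m⁴; J_CD = π(0.0624)⁴/32 = 1.49×10^-6 m⁴.
θ = (T/G)·Σ L_i/J_i = (510.0/78.8×10⁹)·(0.279/2.26×10^-6 + 0.709/3.08×10^-7 + 1.12/1.49×10^-6) = 0.02055 rad.

0.0205 rad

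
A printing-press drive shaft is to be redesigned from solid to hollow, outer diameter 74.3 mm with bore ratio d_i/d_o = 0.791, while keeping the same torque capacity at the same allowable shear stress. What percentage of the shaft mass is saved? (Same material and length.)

Equal τ_max and T ⇒ the solid shaft needs d_s³ = d_o³(1−k⁴), so d_s = 74.3·(1−0.791⁴)^(1/3) = 62.96 mm.
Area ratio A_h/A_s = d_o²(1−k²)/d_s² = (1−k²)/(1−k⁴)^(2/3) = 0.5213.
Mass saving = 1 − 0.5213 = 47.9 %.

47.9 %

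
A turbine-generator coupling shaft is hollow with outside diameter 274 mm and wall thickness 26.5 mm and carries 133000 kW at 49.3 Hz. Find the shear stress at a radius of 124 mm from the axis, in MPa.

167 MPa

ω = 2π·49.3 = 309.8 rad/s, so T = P/ω = 133000×10³ / 309.8 = 429400 N·m.
J = π(d_o⁴ − d_i⁴)/32 = π(0.274⁴ − 0.221⁴)/32 = 3.192×10^-4 m⁴.
Shear stress varies linearly with radius: τ = T·r/J = 429400 × 0.124 / 3.192×10^-4 = 1.668×10^8 Pa.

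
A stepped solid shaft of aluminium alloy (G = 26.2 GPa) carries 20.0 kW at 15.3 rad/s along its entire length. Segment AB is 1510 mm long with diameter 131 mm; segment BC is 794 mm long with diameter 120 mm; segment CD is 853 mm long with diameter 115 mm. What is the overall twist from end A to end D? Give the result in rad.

ω = 15.3 rad/s, so T = P/ω = 20.0×10³ / 15.30 = 1307 N·m.
J_AB = π(0.131)⁴/32 = 2.89×10^-5 m⁴; J_BC = π(0.120)⁴/32 = 2.04×10^-5 m⁴; J_CD = π(0.115)⁴/32 = 1.72×10^-5 m⁴.
θ = (T/G)·Σ L_i/J_i = (1307/26.2×10⁹)·(1.51/2.89×10^-5 + 0.794/2.04×10^-5 + 0.853/1.72×10^-5) = 7.030×10^-3 rad.

0.00703 rad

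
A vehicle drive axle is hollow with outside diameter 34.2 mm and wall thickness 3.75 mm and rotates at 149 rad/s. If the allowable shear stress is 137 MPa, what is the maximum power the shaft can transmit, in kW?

J = π(d_o⁴ − d_i⁴)/32 = π(0.0342⁴ − 0.0267⁴)/32 = 8.442×10^-8 m⁴.
T_max = τ_allow·J/r = 1.37×10^8 × 8.442×10^-8 / 0.0171 = 676.3 N·m.
ω = 149 rad/s, so P_max = T_max·ω = 1.008×10^5 W.

101 kW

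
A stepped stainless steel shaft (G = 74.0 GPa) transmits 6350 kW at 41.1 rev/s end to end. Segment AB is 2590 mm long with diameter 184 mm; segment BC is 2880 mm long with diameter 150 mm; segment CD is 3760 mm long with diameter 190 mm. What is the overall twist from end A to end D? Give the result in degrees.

2.10°

ω = 2π·41.1 = 258.2 rad/s, so T = P/ω = 6350×10³ / 258.2 = 24590 N·m.
J_AB = π(0.184)⁴/32 = 1.13×10^-4 m⁴; J_BC = π(0.150)⁴/32 = 4.97×10^-5 m⁴; J_CD = π(0.190)⁴/32 = 1.28×10^-4 m⁴.
θ = (T/G)·Σ L_i/J_i = (24590/74.0×10⁹)·(2.59/1.13×10^-4 + 2.88/4.97×10^-5 + 3.76/1.28×10^-4) = 0.03667 rad.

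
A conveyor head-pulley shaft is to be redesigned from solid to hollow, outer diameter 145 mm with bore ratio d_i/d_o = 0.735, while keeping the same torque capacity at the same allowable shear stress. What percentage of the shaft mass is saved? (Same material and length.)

42.1 %

Equal τ_max and T ⇒ the solid shaft needs d_s³ = d_o³(1−k⁴), so d_s = 145·(1−0.735⁴)^(1/3) = 129.2 mm.
Area ratio A_h/A_s = d_o²(1−k²)/d_s² = (1−k²)/(1−k⁴)^(2/3) = 0.5787.
Mass saving = 1 − 0.5787 = 42.1 %.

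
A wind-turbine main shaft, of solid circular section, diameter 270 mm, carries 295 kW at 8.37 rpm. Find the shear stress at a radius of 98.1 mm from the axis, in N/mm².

63.3 N/mm²

ω = 2π·8.37/60 = 0.8765 rad/s, so T = P/ω = 295×10³ / 0.8765 = 336600 N·m.
J = πd⁴/32 = π(0.270)⁴/32 = 5.217×10^-4 m⁴.
Shear stress varies linearly with radius: τ = T·r/J = 336600 × 0.0981 / 5.217×10^-4 = 6.328×10^7 Pa.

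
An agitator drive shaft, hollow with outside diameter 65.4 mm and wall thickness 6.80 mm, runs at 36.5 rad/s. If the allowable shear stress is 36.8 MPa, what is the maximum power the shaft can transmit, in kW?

44.7 kW

J = π(d_o⁴ − d_i⁴)/32 = π(0.0654⁴ − 0.0518⁴)/32 = 1.089×10^-6 m⁴.
T_max = τ_allow·J/r = 3.68×10^7 × 1.089×10^-6 / 0.0327 = 1226 N·m.
ω = 36.5 rad/s, so P_max = T_max·ω = 4.474×10^4 W.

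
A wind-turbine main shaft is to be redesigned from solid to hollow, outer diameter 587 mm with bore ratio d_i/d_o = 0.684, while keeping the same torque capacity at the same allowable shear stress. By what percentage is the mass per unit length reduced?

37.3 %

Equal τ_max and T ⇒ the solid shaft needs d_s³ = d_o³(1−k⁴), so d_s = 587·(1−0.684⁴)^(1/3) = 540.6 mm.
Area ratio A_h/A_s = d_o²(1−k²)/d_s² = (1−k²)/(1−k⁴)^(2/3) = 0.6274.
Mass saving = 1 − 0.6274 = 37.3 %.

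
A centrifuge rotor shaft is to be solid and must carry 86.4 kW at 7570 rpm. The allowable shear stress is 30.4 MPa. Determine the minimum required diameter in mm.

26.3 mm

ω = 2π·7570/60 = 792.7 rad/s, so T = P/ω = 86.4×10³ / 792.7 = 109.0 N·m.
For a solid shaft τ_max = 16T/(πd³), so d = (16T/(π τ_allow))^(1/3) = (16·109.0/(π·3.04×10^7))^(1/3) = 0.02633 m.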